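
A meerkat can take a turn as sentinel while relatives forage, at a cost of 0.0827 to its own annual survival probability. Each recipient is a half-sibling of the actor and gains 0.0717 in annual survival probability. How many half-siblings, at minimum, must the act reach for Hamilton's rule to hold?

r to a half-sibling = 1/4 (half-sibs share one parent — one path of length 2: r = (1/2)^2 = 1/4).
Hamilton's rule: n·r·B > C  ⇒  n > C/(r·B) = 0.0827/(0.25·0.0717) = 4.614.
The smallest integer exceeding 4.614 is 5.

5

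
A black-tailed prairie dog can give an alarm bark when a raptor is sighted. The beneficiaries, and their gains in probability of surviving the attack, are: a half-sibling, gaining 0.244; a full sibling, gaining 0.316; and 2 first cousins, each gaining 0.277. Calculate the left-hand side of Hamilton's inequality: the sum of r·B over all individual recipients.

r to a half-sibling = 1/4 (half-sibs share one parent — one path of length 2: r = (1/2)^2 = 1/4).
r to a full sibling = 1/2 (full sibs share both parents — two paths of length 2: r = 2·(1/2)^2 = 1/2).
r to a first cousin = 1/8 (first cousins share one grandparent pair — two paths of length 4: r = 2·(1/2)^4 = 1/8).
Summing one r·B term per recipient: 1·0.25·0.244 + 1·0.5·0.316 + 2·0.125·0.277 = 0.28825.

0.28825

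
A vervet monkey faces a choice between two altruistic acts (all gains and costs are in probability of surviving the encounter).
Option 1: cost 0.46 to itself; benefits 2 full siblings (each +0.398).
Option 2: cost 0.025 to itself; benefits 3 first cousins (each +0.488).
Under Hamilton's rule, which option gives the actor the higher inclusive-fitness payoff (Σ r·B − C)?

Option 1: r to a full sibling = 0.5.
Option 1: Σ r·B − C = (2·0.5·0.398) − 0.46 = -0.062.
Option 2: r to a first cousin = 0.125.
Option 2: Σ r·B − C = (3·0.125·0.488) − 0.025 = 0.158.
Option 2 has the higher net inclusive-fitness payoff.

Option 2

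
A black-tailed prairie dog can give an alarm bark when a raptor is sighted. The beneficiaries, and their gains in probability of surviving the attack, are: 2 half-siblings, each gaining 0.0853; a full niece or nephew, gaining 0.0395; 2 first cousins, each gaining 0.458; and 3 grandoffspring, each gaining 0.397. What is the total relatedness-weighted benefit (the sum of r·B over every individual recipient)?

0.464775

r to a half-sibling = 0.25 (half-sibs share one parent — one path of length 2: r = (1/2)^2 = 1/4).
r to a full niece or nephew = 0.25 (full aunt/uncle↔niece/nephew: two paths of length 3 through the shared grandparent pair: r = 2·(1/2)^3 = 1/4).
r to a first cousin = 0.125 (first cousins share one grandparent pair — two paths of length 4: r = 2·(1/2)^4 = 1/8).
r to a grandoffspring = 0.25 (two parent–offspring links: r = (1/2)^2 = 1/4).
Summing one r·B term per recipient: 2·0.25·0.0853 + 1·0.25·0.0395 + 2·0.125·0.458 + 3·0.25·0.397 = 0.464775.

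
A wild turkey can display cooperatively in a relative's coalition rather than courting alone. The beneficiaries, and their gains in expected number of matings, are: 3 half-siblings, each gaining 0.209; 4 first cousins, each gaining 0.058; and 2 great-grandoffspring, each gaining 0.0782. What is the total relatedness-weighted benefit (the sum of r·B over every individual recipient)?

r to a half-sibling = 1/4 (half-sibs share one parent — one path of length 2: r = (1/2)^2 = 1/4).
r to a first cousin = 0.125 (first cousins share one grandparent pair — two paths of length 4: r = 2·(1/2)^4 = 1/8).
r to a great-grandoffspring = 0.125 (three parent–offspring links: r = (1/2)^3 = 1/8).
Summing one r·B term per recipient: 3·0.25·0.209 + 4·0.125·0.058 + 2·0.125·0.0782 = 0.2053.

0.2053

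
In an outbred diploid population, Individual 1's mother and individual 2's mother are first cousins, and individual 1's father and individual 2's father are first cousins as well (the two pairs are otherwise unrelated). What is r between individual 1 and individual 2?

0.0625

Wright's path rule: contributions from independent ancestry routes add.
Individual 1 and individual 2 are related in two ways: second cousins through their mothers (r = 1/32) and second cousins through their fathers (r = 1/32).
r = 1/32 + 1/32 = 1/16 = 0.0625.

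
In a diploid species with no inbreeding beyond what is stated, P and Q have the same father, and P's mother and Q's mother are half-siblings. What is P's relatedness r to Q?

With two independent routes of shared ancestry, r is the sum of the two contributions.
P and Q are related in two ways: half-sibs through their shared father (r = 1/4) and half first cousins through their mothers (r = 1/16).
r = 1/4 + 1/16 = 0.3125.

0.3125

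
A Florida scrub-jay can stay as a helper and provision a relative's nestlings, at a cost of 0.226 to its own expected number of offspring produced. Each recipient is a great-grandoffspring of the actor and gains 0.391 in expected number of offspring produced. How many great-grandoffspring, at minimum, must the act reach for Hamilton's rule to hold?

5

r to a great-grandoffspring = 0.125 (three parent–offspring links: r = (1/2)^3 = 1/8).
Hamilton's rule: n·r·B > C  ⇒  n > C/(r·B) = 0.226/(0.125·0.391) = 4.624.
The smallest integer exceeding 4.624 is 5.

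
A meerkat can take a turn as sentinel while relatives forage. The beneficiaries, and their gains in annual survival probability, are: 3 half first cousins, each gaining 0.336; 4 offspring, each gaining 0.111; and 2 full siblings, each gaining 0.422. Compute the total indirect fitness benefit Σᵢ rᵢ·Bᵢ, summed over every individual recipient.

0.707

r to a half first cousin = 1/16 (half first cousins share one grandparent — one path of length 4: r = (1/2)^4 = 1/16).
r to an offspring = 0.5 (one parent–offspring link: r = (1/2)^1 = 1/2).
r to a full sibling = 0.5 (full sibs share both parents — two paths of length 2: r = 2·(1/2)^2 = 1/2).
Summing one r·B term per recipient: 3·0.0625·0.336 + 4·0.5·0.111 + 2·0.5·0.422 = 0.707.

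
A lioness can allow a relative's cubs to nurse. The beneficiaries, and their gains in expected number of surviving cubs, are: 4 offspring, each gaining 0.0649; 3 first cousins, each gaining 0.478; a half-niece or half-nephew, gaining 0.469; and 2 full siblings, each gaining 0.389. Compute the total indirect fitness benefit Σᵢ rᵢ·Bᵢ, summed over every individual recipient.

0.756675

r to an offspring = 1/2 (one parent–offspring link: r = (1/2)^1 = 1/2).
r to a first cousin = 1/8 (first cousins share one grandparent pair — two paths of length 4: r = 2·(1/2)^4 = 1/8).
r to a half-niece or half-nephew = 1/8 (half-aunt/uncle↔niece/nephew: one path of length 3: r = (1/2)^3 = 1/8).
r to a full sibling = 1/2 (full sibs share both parents — two paths of length 2: r = 2·(1/2)^2 = 1/2).
Summing one r·B term per recipient: 4·0.5·0.0649 + 3·0.125·0.478 + 1·0.125·0.469 + 2·0.5·0.389 = 0.756675.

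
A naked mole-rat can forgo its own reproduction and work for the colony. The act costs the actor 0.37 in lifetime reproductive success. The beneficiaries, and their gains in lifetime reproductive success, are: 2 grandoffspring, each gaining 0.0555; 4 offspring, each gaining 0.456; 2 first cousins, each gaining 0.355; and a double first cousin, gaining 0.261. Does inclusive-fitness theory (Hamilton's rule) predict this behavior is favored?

Hamilton's rule: the trait is favored when the sum of r·B over every recipient exceeds the actor's cost C.
r to a grandoffspring = 0.25 (two parent–offspring links: r = (1/2)^2 = 1/4).
r to an offspring = 1/2 (one parent–offspring link: r = (1/2)^1 = 1/2).
r to a first cousin = 0.125 (first cousins share one grandparent pair — two paths of length 4: r = 2·(1/2)^4 = 1/8).
r to a double first cousin = 0.25 (double first cousins share both grandparent pairs — four paths of length 4: r = 4·(1/2)^4 = 1/4).
Summing one r·B term per recipient: 2·0.25·0.0555 + 4·0.5·0.456 + 2·0.125·0.355 + 1·0.25·0.261 = 1.09375.
1.09375 > 0.37: the indirect benefit exceeds the cost.

Yes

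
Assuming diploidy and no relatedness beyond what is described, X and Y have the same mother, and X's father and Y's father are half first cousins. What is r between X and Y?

0.265625

Relatedness sums over independent paths through distinct common ancestors.
X and Y are related in two ways: half-sibs through their shared mother (r = 1/4) and half second cousins through their fathers (r = 1/64).
r = 1/4 + 1/64 = 17/64 = 0.265625.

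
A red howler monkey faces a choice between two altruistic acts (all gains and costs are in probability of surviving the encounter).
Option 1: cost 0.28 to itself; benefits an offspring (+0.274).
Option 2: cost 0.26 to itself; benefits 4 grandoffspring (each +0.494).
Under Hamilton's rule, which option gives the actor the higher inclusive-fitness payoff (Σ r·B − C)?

Option 2

Option 1: r to an offspring = 0.5.
Option 1: Σ r·B − C = (1·0.5·0.274) − 0.28 = -0.143.
Option 2: r to a grandoffspring = 0.25.
Option 2: Σ r·B − C = (4·0.25·0.494) − 0.26 = 0.234.
Option 2 has the higher net inclusive-fitness payoff.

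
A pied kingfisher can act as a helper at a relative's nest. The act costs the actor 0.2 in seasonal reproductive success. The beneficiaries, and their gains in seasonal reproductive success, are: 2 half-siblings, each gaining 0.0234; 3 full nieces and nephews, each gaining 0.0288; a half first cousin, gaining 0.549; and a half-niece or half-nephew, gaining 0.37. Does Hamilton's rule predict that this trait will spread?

Hamilton's rule: the trait is favored when the sum of r·B over every recipient exceeds the actor's cost C.
r to a half-sibling = 1/4 (half-sibs share one parent — one path of length 2: r = (1/2)^2 = 1/4).
r to a full niece or nephew = 0.25 (full aunt/uncle↔niece/nephew: two paths of length 3 through the shared grandparent pair: r = 2·(1/2)^3 = 1/4).
r to a half first cousin = 0.0625 (half first cousins share one grandparent — one path of length 4: r = (1/2)^4 = 1/16).
r to a half-niece or half-nephew = 1/8 (half-aunt/uncle↔niece/nephew: one path of length 3: r = (1/2)^3 = 1/8).
Summing one r·B term per recipient: 2·0.25·0.0234 + 3·0.25·0.0288 + 1·0.0625·0.549 + 1·0.125·0.37 = 0.1138625.
0.1138625 < 0.2: the indirect benefit is less than the cost.

No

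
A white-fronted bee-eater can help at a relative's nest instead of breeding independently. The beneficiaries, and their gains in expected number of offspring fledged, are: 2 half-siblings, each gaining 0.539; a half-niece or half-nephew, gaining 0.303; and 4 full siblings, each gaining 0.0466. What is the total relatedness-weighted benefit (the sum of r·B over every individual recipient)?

0.400575

r to a half-sibling = 1/4 (half-sibs share one parent — one path of length 2: r = (1/2)^2 = 1/4).
r to a half-niece or half-nephew = 0.125 (half-aunt/uncle↔niece/nephew: one path of length 3: r = (1/2)^3 = 1/8).
r to a full sibling = 0.5 (full sibs share both parents — two paths of length 2: r = 2·(1/2)^2 = 1/2).
Summing one r·B term per recipient: 2·0.25·0.539 + 1·0.125·0.303 + 4·0.5·0.0466 = 0.400575.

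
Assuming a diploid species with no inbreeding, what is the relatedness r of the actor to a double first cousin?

Each parent–offspring link contributes a factor of 1/2, and independent paths through distinct common ancestors add.
Double first cousins share both grandparent pairs — four paths of length 4: r = 4·(1/2)^4 = 1/4.

0.25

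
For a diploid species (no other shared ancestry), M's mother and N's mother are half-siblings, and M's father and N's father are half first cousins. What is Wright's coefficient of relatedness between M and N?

0.078125

Independent pedigree routes through distinct common ancestors add.
M and N are related in two ways: half first cousins through their mothers (r = 1/16) and half second cousins through their fathers (r = 1/64).
r = 1/16 + 1/64 = 5/64 = 0.078125.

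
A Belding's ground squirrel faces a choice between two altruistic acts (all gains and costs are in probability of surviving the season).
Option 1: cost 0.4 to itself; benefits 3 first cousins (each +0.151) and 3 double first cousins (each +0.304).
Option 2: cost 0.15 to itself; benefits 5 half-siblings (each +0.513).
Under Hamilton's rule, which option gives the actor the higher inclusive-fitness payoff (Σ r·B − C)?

Option 2

Option 1: r to a first cousin = 0.125.
Option 1: r to a double first cousin = 0.25.
Option 1: Σ r·B − C = (3·0.125·0.151 + 3·0.25·0.304) − 0.4 = -0.115375.
Option 2: r to a half-sibling = 0.25.
Option 2: Σ r·B − C = (5·0.25·0.513) − 0.15 = 0.49125.
Option 2 has the higher net inclusive-fitness payoff.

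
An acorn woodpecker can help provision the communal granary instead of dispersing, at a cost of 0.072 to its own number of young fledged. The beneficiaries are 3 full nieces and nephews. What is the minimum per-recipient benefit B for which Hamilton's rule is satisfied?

0.096

r to a full niece or nephew = 1/4 (full aunt/uncle↔niece/nephew: two paths of length 3 through the shared grandparent pair: r = 2·(1/2)^3 = 1/4).
Hamilton's rule with n recipients of equal r: n·r·B > C, so B > C/(n·r) = 0.072/(3·0.25) = 0.096.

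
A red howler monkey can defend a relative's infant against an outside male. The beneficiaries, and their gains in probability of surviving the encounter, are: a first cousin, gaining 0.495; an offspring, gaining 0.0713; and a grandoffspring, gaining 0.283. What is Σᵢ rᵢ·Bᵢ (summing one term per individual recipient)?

0.168275

r to a first cousin = 1/8 (first cousins share one grandparent pair — two paths of length 4: r = 2·(1/2)^4 = 1/8).
r to an offspring = 1/2 (one parent–offspring link: r = (1/2)^1 = 1/2).
r to a grandoffspring = 1/4 (two parent–offspring links: r = (1/2)^2 = 1/4).
Summing one r·B term per recipient: 1·0.125·0.495 + 1·0.5·0.0713 + 1·0.25·0.283 = 0.168275.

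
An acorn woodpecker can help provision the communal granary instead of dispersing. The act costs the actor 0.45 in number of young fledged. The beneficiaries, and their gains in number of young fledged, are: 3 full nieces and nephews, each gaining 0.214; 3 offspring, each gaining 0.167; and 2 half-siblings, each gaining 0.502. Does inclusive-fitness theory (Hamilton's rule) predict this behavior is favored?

Yes

Hamilton's rule: the trait is favored when the sum of r·B over every recipient exceeds the actor's cost C.
r to a full niece or nephew = 1/4 (full aunt/uncle↔niece/nephew: two paths of length 3 through the shared grandparent pair: r = 2·(1/2)^3 = 1/4).
r to an offspring = 1/2 (one parent–offspring link: r = (1/2)^1 = 1/2).
r to a half-sibling = 0.25 (half-sibs share one parent — one path of length 2: r = (1/2)^2 = 1/4).
Summing one r·B term per recipient: 3·0.25·0.214 + 3·0.5·0.167 + 2·0.25·0.502 = 0.662.
0.662 > 0.45: the indirect benefit exceeds the cost.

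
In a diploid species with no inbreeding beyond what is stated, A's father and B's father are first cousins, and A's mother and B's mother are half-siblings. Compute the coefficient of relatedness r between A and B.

Independent pedigree routes through distinct common ancestors add.
A and B are related in two ways: second cousins through their fathers (r = 1/32) and half first cousins through their mothers (r = 1/16).
r = 1/32 + 1/16 = 3/32 = 0.09375.

0.09375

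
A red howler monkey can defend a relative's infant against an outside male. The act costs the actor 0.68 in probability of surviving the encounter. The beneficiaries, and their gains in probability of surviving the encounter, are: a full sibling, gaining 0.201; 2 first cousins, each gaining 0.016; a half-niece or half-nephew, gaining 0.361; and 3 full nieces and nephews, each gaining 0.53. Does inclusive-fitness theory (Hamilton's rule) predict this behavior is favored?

No

Hamilton's rule: the trait is favored when the sum of r·B over every recipient exceeds the actor's cost C.
r to a full sibling = 0.5 (full sibs share both parents — two paths of length 2: r = 2·(1/2)^2 = 1/2).
r to a first cousin = 1/8 (first cousins share one grandparent pair — two paths of length 4: r = 2·(1/2)^4 = 1/8).
r to a half-niece or half-nephew = 0.125 (half-aunt/uncle↔niece/nephew: one path of length 3: r = (1/2)^3 = 1/8).
r to a full niece or nephew = 0.25 (full aunt/uncle↔niece/nephew: two paths of length 3 through the shared grandparent pair: r = 2·(1/2)^3 = 1/4).
Summing one r·B term per recipient: 1·0.5·0.201 + 2·0.125·0.016 + 1·0.125·0.361 + 3·0.25·0.53 = 0.547125.
0.547125 < 0.68: the indirect benefit is less than the cost.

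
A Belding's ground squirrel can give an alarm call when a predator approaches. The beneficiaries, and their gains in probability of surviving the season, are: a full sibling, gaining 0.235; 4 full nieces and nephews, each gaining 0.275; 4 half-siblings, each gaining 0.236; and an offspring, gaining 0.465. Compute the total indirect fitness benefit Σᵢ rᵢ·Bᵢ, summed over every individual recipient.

r to a full sibling = 1/2 (full sibs share both parents — two paths of length 2: r = 2·(1/2)^2 = 1/2).
r to a full niece or nephew = 0.25 (full aunt/uncle↔niece/nephew: two paths of length 3 through the shared grandparent pair: r = 2·(1/2)^3 = 1/4).
r to a half-sibling = 1/4 (half-sibs share one parent — one path of length 2: r = (1/2)^2 = 1/4).
r to an offspring = 0.5 (one parent–offspring link: r = (1/2)^1 = 1/2).
Summing one r·B term per recipient: 1·0.5·0.235 + 4·0.25·0.275 + 4·0.25·0.236 + 1·0.5·0.465 = 0.861.

0.861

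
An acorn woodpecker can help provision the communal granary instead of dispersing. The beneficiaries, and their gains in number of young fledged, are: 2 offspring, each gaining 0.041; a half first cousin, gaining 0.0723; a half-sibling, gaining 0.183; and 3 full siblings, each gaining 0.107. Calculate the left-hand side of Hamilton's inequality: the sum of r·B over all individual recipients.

r to an offspring = 0.5 (one parent–offspring link: r = (1/2)^1 = 1/2).
r to a half first cousin = 0.0625 (half first cousins share one grandparent — one path of length 4: r = (1/2)^4 = 1/16).
r to a half-sibling = 0.25 (half-sibs share one parent — one path of length 2: r = (1/2)^2 = 1/4).
r to a full sibling = 1/2 (full sibs share both parents — two paths of length 2: r = 2·(1/2)^2 = 1/2).
Summing one r·B term per recipient: 2·0.5·0.041 + 1·0.0625·0.0723 + 1·0.25·0.183 + 3·0.5·0.107 = 0.25176875.

0.25176875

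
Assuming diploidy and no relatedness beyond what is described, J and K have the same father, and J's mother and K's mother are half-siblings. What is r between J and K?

Wright's path rule: contributions from independent ancestry routes add.
J and K are related in two ways: half-sibs through their shared father (r = 1/4) and half first cousins through their mothers (r = 1/16).
r = 1/4 + 1/16 = 0.3125.

0.3125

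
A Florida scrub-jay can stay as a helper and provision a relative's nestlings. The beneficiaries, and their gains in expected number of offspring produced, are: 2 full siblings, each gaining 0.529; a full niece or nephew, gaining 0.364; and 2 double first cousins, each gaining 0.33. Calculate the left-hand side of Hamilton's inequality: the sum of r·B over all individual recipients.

r to a full sibling = 1/2 (full sibs share both parents — two paths of length 2: r = 2·(1/2)^2 = 1/2).
r to a full niece or nephew = 0.25 (full aunt/uncle↔niece/nephew: two paths of length 3 through the shared grandparent pair: r = 2·(1/2)^3 = 1/4).
r to a double first cousin = 0.25 (double first cousins share both grandparent pairs — four paths of length 4: r = 4·(1/2)^4 = 1/4).
Summing one r·B term per recipient: 2·0.5·0.529 + 1·0.25·0.364 + 2·0.25·0.33 = 0.785.

0.785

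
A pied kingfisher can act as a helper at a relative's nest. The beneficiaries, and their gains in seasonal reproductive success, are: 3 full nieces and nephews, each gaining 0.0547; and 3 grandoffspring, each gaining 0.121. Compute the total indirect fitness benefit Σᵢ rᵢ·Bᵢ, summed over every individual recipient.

0.131775

r to a full niece or nephew = 0.25 (full aunt/uncle↔niece/nephew: two paths of length 3 through the shared grandparent pair: r = 2·(1/2)^3 = 1/4).
r to a grandoffspring = 0.25 (two parent–offspring links: r = (1/2)^2 = 1/4).
Summing one r·B term per recipient: 3·0.25·0.0547 + 3·0.25·0.121 = 0.131775.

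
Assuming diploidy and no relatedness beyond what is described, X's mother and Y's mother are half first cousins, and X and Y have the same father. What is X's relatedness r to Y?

Relatedness sums over independent paths through distinct common ancestors.
X and Y are related in two ways: half second cousins through their mothers (r = 1/64) and half-sibs through their shared father (r = 1/4).
r = 1/64 + 1/4 = 17/64 = 0.265625.

0.265625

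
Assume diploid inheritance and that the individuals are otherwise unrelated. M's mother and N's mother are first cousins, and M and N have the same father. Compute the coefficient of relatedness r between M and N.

0.28125

Relatedness sums over independent paths through distinct common ancestors.
M and N are related in two ways: second cousins through their mothers (r = 1/32) and half-sibs through their shared father (r = 1/4).
r = 1/32 + 1/4 = 0.28125.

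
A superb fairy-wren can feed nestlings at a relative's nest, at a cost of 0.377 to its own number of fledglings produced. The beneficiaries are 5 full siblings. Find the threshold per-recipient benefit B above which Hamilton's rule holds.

0.1508

r to a full sibling = 1/2 (full sibs share both parents — two paths of length 2: r = 2·(1/2)^2 = 1/2).
Hamilton's rule with n recipients of equal r: n·r·B > C, so B > C/(n·r) = 0.377/(5·0.5) = 0.1508.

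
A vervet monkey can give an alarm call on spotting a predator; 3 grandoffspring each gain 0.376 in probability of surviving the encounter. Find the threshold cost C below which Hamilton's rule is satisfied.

0.282

r to a grandoffspring = 1/4 (two parent–offspring links: r = (1/2)^2 = 1/4).
Hamilton's rule: n·r·B > C, so the trait is favored while C < n·r·B = 3·0.25·0.376 = 0.282.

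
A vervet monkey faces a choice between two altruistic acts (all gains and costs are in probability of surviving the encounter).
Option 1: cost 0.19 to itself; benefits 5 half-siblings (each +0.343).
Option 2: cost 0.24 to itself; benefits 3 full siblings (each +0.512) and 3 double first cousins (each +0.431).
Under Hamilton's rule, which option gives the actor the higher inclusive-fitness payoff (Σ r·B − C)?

Option 1: r to a half-sibling = 0.25.
Option 1: Σ r·B − C = (5·0.25·0.343) − 0.19 = 0.23875.
Option 2: r to a full sibling = 0.5.
Option 2: r to a double first cousin = 0.25.
Option 2: Σ r·B − C = (3·0.5·0.512 + 3·0.25·0.431) − 0.24 = 0.85125.
Option 2 has the higher net inclusive-fitness payoff.

Option 2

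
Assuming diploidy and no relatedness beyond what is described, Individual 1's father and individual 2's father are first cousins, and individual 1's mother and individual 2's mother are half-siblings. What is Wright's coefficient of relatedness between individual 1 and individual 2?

Wright's path rule: contributions from independent ancestry routes add.
Individual 1 and individual 2 are related in two ways: second cousins through their fathers (r = 1/32) and half first cousins through their mothers (r = 1/16).
r = 1/32 + 1/16 = 3/32 = 0.09375.

0.09375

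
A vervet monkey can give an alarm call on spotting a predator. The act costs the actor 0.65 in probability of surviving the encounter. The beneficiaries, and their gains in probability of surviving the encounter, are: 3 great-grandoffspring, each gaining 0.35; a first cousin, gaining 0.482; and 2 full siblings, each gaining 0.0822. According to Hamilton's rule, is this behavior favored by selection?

Hamilton's rule: the trait is favored when the sum of r·B over every recipient exceeds the actor's cost C.
r to a great-grandoffspring = 0.125 (three parent–offspring links: r = (1/2)^3 = 1/8).
r to a first cousin = 1/8 (first cousins share one grandparent pair — two paths of length 4: r = 2·(1/2)^4 = 1/8).
r to a full sibling = 0.5 (full sibs share both parents — two paths of length 2: r = 2·(1/2)^2 = 1/2).
Summing one r·B term per recipient: 3·0.125·0.35 + 1·0.125·0.482 + 2·0.5·0.0822 = 0.2737.
0.2737 < 0.65: the indirect benefit is less than the cost.

No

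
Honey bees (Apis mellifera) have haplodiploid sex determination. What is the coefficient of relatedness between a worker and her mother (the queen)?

One meiotic link between diploid queen and diploid daughter: r = 1/2.

0.5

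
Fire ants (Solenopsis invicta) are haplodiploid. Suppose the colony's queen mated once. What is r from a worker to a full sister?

0.75

Haplodiploid full sisters inherit their father's entire haploid genome identically (contributing 1/2) and on average half of their mother's contribution (1/2 · 1/2 = 1/4); r = 1/2 + 1/4 = 3/4.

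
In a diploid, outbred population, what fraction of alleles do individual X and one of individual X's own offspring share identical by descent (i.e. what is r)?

0.5

Each parent–offspring link contributes a factor of 1/2, and independent paths through distinct common ancestors add.
One parent–offspring link: r = (1/2)^1 = 1/2.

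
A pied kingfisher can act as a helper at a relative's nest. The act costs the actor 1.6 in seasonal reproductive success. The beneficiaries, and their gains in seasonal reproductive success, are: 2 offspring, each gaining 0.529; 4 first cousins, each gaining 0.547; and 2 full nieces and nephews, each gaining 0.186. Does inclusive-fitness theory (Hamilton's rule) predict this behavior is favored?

Hamilton's rule: the trait is favored when the sum of r·B over every recipient exceeds the actor's cost C.
r to an offspring = 0.5 (one parent–offspring link: r = (1/2)^1 = 1/2).
r to a first cousin = 0.125 (first cousins share one grandparent pair — two paths of length 4: r = 2·(1/2)^4 = 1/8).
r to a full niece or nephew = 0.25 (full aunt/uncle↔niece/nephew: two paths of length 3 through the shared grandparent pair: r = 2·(1/2)^3 = 1/4).
Summing one r·B term per recipient: 2·0.5·0.529 + 4·0.125·0.547 + 2·0.25·0.186 = 0.8955.
0.8955 < 1.6: the indirect benefit is less than the cost.

No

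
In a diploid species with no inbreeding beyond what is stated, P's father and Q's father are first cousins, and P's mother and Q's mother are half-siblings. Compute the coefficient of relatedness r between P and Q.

Independent pedigree routes through distinct common ancestors add.
P and Q are related in two ways: second cousins through their fathers (r = 1/32) and half first cousins through their mothers (r = 1/16).
r = 1/32 + 1/16 = 3/32 = 0.09375.

0.09375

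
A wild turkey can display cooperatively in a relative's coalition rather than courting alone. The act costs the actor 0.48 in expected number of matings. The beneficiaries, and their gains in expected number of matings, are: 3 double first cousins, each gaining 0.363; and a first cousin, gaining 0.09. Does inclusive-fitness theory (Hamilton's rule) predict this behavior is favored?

Hamilton's rule: the trait is favored when the sum of r·B over every recipient exceeds the actor's cost C.
r to a double first cousin = 1/4 (double first cousins share both grandparent pairs — four paths of length 4: r = 4·(1/2)^4 = 1/4).
r to a first cousin = 0.125 (first cousins share one grandparent pair — two paths of length 4: r = 2·(1/2)^4 = 1/8).
Summing one r·B term per recipient: 3·0.25·0.363 + 1·0.125·0.09 = 0.2835.
0.2835 < 0.48: the indirect benefit is less than the cost.

No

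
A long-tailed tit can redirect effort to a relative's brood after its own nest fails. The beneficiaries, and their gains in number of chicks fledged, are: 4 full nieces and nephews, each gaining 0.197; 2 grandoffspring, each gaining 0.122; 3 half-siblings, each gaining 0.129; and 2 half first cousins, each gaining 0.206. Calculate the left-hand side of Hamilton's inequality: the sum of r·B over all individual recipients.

r to a full niece or nephew = 0.25 (full aunt/uncle↔niece/nephew: two paths of length 3 through the shared grandparent pair: r = 2·(1/2)^3 = 1/4).
r to a grandoffspring = 1/4 (two parent–offspring links: r = (1/2)^2 = 1/4).
r to a half-sibling = 1/4 (half-sibs share one parent — one path of length 2: r = (1/2)^2 = 1/4).
r to a half first cousin = 0.0625 (half first cousins share one grandparent — one path of length 4: r = (1/2)^4 = 1/16).
Summing one r·B term per recipient: 4·0.25·0.197 + 2·0.25·0.122 + 3·0.25·0.129 + 2·0.0625·0.206 = 0.3805.

0.3805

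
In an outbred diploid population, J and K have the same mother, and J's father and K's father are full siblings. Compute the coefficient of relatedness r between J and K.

Relatedness sums over independent paths through distinct common ancestors.
J and K are related in two ways: half-sibs through their shared mother (r = 1/4) and first cousins through their fathers (r = 1/8).
r = 1/4 + 1/8 = 3/8 = 0.375.

0.375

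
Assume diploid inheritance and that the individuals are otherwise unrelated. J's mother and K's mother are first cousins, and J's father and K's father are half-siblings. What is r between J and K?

0.09375

Independent pedigree routes through distinct common ancestors add.
J and K are related in two ways: second cousins through their mothers (r = 1/32) and half first cousins through their fathers (r = 1/16).
r = 1/32 + 1/16 = 0.09375.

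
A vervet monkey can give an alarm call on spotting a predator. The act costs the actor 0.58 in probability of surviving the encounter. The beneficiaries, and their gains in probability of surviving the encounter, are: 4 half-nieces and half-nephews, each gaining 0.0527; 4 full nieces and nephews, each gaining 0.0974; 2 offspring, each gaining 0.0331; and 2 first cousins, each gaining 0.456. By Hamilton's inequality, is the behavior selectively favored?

No

Hamilton's rule: the trait is favored when the sum of r·B over every recipient exceeds the actor's cost C.
r to a half-niece or half-nephew = 1/8 (half-aunt/uncle↔niece/nephew: one path of length 3: r = (1/2)^3 = 1/8).
r to a full niece or nephew = 1/4 (full aunt/uncle↔niece/nephew: two paths of length 3 through the shared grandparent pair: r = 2·(1/2)^3 = 1/4).
r to an offspring = 0.5 (one parent–offspring link: r = (1/2)^1 = 1/2).
r to a first cousin = 1/8 (first cousins share one grandparent pair — two paths of length 4: r = 2·(1/2)^4 = 1/8).
Summing one r·B term per recipient: 4·0.125·0.0527 + 4·0.25·0.0974 + 2·0.5·0.0331 + 2·0.125·0.456 = 0.27085.
0.27085 < 0.58: the indirect benefit is less than the cost.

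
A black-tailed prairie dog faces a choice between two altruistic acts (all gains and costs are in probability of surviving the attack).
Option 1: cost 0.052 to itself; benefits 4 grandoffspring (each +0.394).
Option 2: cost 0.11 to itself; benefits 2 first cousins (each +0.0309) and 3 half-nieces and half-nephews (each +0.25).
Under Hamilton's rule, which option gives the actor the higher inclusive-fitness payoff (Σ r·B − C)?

Option 1

Option 1: r to a grandoffspring = 0.25.
Option 1: Σ r·B − C = (4·0.25·0.394) − 0.052 = 0.342.
Option 2: r to a first cousin = 0.125.
Option 2: r to a half-niece or half-nephew = 0.125.
Option 2: Σ r·B − C = (2·0.125·0.0309 + 3·0.125·0.25) − 0.11 = -0.008525.
Option 1 has the higher net inclusive-fitness payoff.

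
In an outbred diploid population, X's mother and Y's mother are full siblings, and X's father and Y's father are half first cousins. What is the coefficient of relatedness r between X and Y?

Wright's path rule: contributions from independent ancestry routes add.
X and Y are related in two ways: first cousins through their mothers (r = 1/8) and half second cousins through their fathers (r = 1/64).
r = 1/8 + 1/64 = 9/64 = 0.140625.

0.140625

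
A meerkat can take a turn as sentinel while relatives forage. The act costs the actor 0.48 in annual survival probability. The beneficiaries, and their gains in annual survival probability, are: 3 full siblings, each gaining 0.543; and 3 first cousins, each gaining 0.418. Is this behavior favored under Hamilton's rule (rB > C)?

Hamilton's rule: the trait is favored when the sum of r·B over every recipient exceeds the actor's cost C.
r to a full sibling = 1/2 (full sibs share both parents — two paths of length 2: r = 2·(1/2)^2 = 1/2).
r to a first cousin = 1/8 (first cousins share one grandparent pair — two paths of length 4: r = 2·(1/2)^4 = 1/8).
Summing one r·B term per recipient: 3·0.5·0.543 + 3·0.125·0.418 = 0.97125.
0.97125 > 0.48: the indirect benefit exceeds the cost.

Yes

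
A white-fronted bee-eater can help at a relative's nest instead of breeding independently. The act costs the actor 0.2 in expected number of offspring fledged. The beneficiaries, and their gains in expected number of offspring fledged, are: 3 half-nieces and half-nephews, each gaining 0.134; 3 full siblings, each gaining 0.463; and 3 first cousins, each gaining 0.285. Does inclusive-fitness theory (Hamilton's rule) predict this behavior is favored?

Yes

Hamilton's rule: the trait is favored when the sum of r·B over every recipient exceeds the actor's cost C.
r to a half-niece or half-nephew = 1/8 (half-aunt/uncle↔niece/nephew: one path of length 3: r = (1/2)^3 = 1/8).
r to a full sibling = 0.5 (full sibs share both parents — two paths of length 2: r = 2·(1/2)^2 = 1/2).
r to a first cousin = 0.125 (first cousins share one grandparent pair — two paths of length 4: r = 2·(1/2)^4 = 1/8).
Summing one r·B term per recipient: 3·0.125·0.134 + 3·0.5·0.463 + 3·0.125·0.285 = 0.851625.
0.851625 > 0.2: the indirect benefit exceeds the cost.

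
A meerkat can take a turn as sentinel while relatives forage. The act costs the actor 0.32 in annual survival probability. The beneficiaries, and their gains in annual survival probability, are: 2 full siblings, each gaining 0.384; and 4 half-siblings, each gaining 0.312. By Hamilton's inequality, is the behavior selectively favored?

Yes

Hamilton's rule: the trait is favored when the sum of r·B over every recipient exceeds the actor's cost C.
r to a full sibling = 1/2 (full sibs share both parents — two paths of length 2: r = 2·(1/2)^2 = 1/2).
r to a half-sibling = 1/4 (half-sibs share one parent — one path of length 2: r = (1/2)^2 = 1/4).
Summing one r·B term per recipient: 2·0.5·0.384 + 4·0.25·0.312 = 0.696.
0.696 > 0.32: the indirect benefit exceeds the cost.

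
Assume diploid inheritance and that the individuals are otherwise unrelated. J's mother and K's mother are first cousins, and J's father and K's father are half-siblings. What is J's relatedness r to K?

0.09375

Relatedness sums over independent paths through distinct common ancestors.
J and K are related in two ways: second cousins through their mothers (r = 1/32) and half first cousins through their fathers (r = 1/16).
r = 1/32 + 1/16 = 0.09375.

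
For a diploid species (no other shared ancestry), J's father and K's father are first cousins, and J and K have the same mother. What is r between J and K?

0.28125

Wright's path rule: contributions from independent ancestry routes add.
J and K are related in two ways: second cousins through their fathers (r = 1/32) and half-sibs through their shared mother (r = 1/4).
r = 1/32 + 1/4 = 9/32 = 0.28125.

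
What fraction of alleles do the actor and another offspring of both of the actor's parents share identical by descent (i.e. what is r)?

Each parent–offspring link contributes a factor of 1/2, and independent paths through distinct common ancestors add.
Full sibs share both parents — two paths of length 2: r = 2·(1/2)^2 = 1/2.

0.5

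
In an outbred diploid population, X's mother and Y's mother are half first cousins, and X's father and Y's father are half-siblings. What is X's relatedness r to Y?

0.078125

Relatedness sums over independent paths through distinct common ancestors.
X and Y are related in two ways: half second cousins through their mothers (r = 1/64) and half first cousins through their fathers (r = 1/16).
r = 1/64 + 1/16 = 5/64 = 0.078125.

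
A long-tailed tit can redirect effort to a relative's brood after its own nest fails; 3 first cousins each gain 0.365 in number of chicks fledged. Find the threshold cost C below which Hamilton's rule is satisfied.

0.136875

r to a first cousin = 0.125 (first cousins share one grandparent pair — two paths of length 4: r = 2·(1/2)^4 = 1/8).
Hamilton's rule: n·r·B > C, so the trait is favored while C < n·r·B = 3·0.125·0.365 = 0.136875.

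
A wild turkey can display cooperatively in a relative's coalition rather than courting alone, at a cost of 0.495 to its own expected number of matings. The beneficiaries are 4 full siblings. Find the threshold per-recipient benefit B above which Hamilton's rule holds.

0.2475

r to a full sibling = 0.5 (full sibs share both parents — two paths of length 2: r = 2·(1/2)^2 = 1/2).
Hamilton's rule with n recipients of equal r: n·r·B > C, so B > C/(n·r) = 0.495/(4·0.5) = 0.2475.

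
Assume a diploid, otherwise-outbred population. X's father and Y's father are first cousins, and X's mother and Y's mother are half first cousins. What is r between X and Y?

Wright's path rule: contributions from independent ancestry routes add.
X and Y are related in two ways: second cousins through their fathers (r = 1/32) and half second cousins through their mothers (r = 1/64).
r = 1/32 + 1/64 = 3/64 = 0.046875.

0.046875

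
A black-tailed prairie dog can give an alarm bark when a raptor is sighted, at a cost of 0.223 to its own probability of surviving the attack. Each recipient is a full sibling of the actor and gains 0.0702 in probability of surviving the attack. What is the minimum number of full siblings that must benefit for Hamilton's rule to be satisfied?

r to a full sibling = 0.5 (full sibs share both parents — two paths of length 2: r = 2·(1/2)^2 = 1/2).
Hamilton's rule: n·r·B > C  ⇒  n > C/(r·B) = 0.223/(0.5·0.0702) = 6.353.
The smallest integer exceeding 6.353 is 7.

7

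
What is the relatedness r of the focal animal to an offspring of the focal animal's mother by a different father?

Each parent–offspring link contributes a factor of 1/2, and independent paths through distinct common ancestors add.
Half-sibs share one parent — one path of length 2: r = (1/2)^2 = 1/4.

0.25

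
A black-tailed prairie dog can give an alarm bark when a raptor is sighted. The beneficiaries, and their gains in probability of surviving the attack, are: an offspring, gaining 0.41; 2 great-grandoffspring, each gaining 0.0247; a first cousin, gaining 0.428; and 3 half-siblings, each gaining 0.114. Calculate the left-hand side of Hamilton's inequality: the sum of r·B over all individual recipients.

0.350175

r to an offspring = 0.5 (one parent–offspring link: r = (1/2)^1 = 1/2).
r to a great-grandoffspring = 0.125 (three parent–offspring links: r = (1/2)^3 = 1/8).
r to a first cousin = 0.125 (first cousins share one grandparent pair — two paths of length 4: r = 2·(1/2)^4 = 1/8).
r to a half-sibling = 1/4 (half-sibs share one parent — one path of length 2: r = (1/2)^2 = 1/4).
Summing one r·B term per recipient: 1·0.5·0.41 + 2·0.125·0.0247 + 1·0.125·0.428 + 3·0.25·0.114 = 0.350175.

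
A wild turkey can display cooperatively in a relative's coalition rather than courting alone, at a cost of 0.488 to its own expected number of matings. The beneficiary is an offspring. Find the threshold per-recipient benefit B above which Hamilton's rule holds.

r to an offspring = 1/2 (one parent–offspring link: r = (1/2)^1 = 1/2).
Hamilton's rule with n recipients of equal r: n·r·B > C, so B > C/(n·r) = 0.488/(1·0.5) = 0.976.

0.976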